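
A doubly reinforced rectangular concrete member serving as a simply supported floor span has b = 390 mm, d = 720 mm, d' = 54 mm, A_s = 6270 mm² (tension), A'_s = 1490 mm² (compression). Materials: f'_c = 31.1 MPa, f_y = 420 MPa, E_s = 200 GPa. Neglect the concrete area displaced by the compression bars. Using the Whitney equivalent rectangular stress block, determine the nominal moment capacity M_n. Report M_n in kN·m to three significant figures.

Assume both tension and compression steel yield.
Net tension couple steel: A_s − A'_s = 4780 mm².
a = (A_s − A'_s) f_y / (0.85 f'_c b) = 2007600/(0.85 × 31.1 × 390) = 194.73 mm.
c = a/β₁ = 194.73/0.828 = 235.18 mm; ε'_s = 0.003(c − d')/c = 0.0023 ≥ f_y/E_s = 0.0021, so compression steel does yield.
M_n = (A_s − A'_s) f_y (d − a/2) + A'_s f_y (d − d') = [2007600 × (720 − 97.365) + 625800 × (720 − 54)] × 10⁻⁶ = 1250.00 + 416.78 = 1666.78 kN·m.

M_n ≈ 1670 kN·m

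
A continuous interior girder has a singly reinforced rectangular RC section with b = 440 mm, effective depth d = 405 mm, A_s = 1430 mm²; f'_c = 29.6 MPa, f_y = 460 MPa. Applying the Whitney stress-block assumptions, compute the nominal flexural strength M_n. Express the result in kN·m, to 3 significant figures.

T = A_s f_y = 1430 × 460 = 657800 N = 657.8 kN.
From C = T: a = T/(0.85 f'_c b) = 657800/(0.85 × 29.6 × 440) = 59.42 mm.
M_n = T(d − a/2) = 657.8 kN × (405 − 29.71) mm = 246.87 kN·m.

M_n ≈ 247 kN·m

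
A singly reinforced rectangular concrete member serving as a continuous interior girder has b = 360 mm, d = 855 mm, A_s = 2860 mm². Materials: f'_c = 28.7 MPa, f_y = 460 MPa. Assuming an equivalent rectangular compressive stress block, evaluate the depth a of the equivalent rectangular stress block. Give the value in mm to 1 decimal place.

T = A_s f_y = 2860 × 460 = 1315600 N = 1315.6 kN.
Setting C = 0.85 f'_c a b equal to T: a = 1315600/(0.85 × 28.7 × 360) = 149.8 mm.

a ≈ 149.8 mm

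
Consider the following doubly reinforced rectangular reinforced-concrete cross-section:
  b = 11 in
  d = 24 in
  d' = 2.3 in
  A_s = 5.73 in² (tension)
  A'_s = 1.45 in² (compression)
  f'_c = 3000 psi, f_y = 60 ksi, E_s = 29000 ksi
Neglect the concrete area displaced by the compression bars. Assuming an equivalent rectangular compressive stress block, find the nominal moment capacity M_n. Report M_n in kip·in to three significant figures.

M_n ≈ 6880 kip·in

Assume both steels yield.
a = (A_s − A'_s) f_y/(0.85 f'_c b) = (5.73 − 1.45) × 60/(0.85 × 3 × 11) = 9.155 in.
c = a/β₁ = 9.155/0.85 = 10.771 in; ε'_s = 0.003(c − d')/c = 0.0024 ≥ ε_y = 0.0021, so the compression steel yields.
M_n = (A_s − A'_s) f_y (d − a/2) + A'_s f_y (d − d') = 256.8 × (24 − 4.5775) + 87 × (24 − 2.3) = 4987.7 + 1887.9 = 6875.6 kip·in.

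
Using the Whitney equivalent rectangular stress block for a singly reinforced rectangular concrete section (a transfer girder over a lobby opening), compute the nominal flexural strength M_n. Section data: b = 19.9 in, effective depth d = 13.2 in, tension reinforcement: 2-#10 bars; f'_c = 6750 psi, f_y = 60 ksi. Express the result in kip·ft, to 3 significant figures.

M_n ≈ 159 kip·ft

A_s = 2 × 1.27 = 2.54 in².
T = A_s f_y = 2.54 × 60 = 152.4 kips.
a = T/(0.85 f'_c b) = 152.4/(0.85 × 6.75 × 19.9) = 1.335 in.
M_n = T(d − a/2) = 152.4 × (13.2 − 0.6675) = 1910.0 kip·in = 1910.0/12 = 159.17 kip·ft.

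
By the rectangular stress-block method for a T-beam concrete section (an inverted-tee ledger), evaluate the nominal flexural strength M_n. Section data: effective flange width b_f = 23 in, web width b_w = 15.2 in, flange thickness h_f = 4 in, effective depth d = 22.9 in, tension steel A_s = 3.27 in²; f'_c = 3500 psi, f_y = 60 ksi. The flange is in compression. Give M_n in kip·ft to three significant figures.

Tension: T = A_s f_y = 3.27 × 60 = 196.2 kips.
Try a within the flange: a = T/(0.85 f'_c b_f) = 196.2/(0.85 × 3.5 × 23) = 2.867 in.
Since a = 2.867 ≤ h_f = 4 in, the stress block lies entirely in the flange; analyse as a rectangular beam of width b_f.
M_n = T(d − a/2) = 196.2 × (22.9 − 1.4335) = 4211.7 kip·in.
M_n = 4211.7/12 = 350.98 kip·ft.

M_n ≈ 351 kip·ft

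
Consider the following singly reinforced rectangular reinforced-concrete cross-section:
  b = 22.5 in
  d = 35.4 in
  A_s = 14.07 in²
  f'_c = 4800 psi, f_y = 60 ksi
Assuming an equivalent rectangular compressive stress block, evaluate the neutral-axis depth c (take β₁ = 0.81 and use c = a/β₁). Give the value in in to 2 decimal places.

T = A_s f_y = 14.07 × 60 = 844.2 kips.
a = T/(0.85 f'_c b) = 844.2/(0.85 × 4.8 × 22.5) = 9.1961 in.
With β₁ = 0.81, c = a/β₁ = 9.1961/0.81 = 11.35 in.

c ≈ 11.35 in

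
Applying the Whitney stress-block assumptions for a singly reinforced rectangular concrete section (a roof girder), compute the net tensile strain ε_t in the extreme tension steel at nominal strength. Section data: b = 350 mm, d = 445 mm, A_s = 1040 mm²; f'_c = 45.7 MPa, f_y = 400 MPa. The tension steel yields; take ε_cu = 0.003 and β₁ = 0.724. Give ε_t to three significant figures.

ε_t ≈ 0.0286

a = A_s f_y/(0.85 f'_c b) = 30.60 mm.
β₁ = 0.724, so c = a/β₁ = 30.60/0.724 = 42.27 mm.
From the linear strain diagram with ε_cu = 0.003: ε_t = 0.003 (d − c)/c = 0.003 × (445 − 42.27)/42.27 = 0.0286.
Since ε_t ≥ 0.005, the section is tension-controlled.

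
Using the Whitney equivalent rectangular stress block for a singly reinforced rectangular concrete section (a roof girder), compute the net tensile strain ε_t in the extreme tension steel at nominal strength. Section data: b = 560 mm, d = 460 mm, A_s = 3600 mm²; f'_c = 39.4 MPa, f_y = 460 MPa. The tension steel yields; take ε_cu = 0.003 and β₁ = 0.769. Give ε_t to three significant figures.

ε_t ≈ 0.00902

a = A_s f_y/(0.85 f'_c b) = 88.30 mm.
β₁ = 0.769, so c = a/β₁ = 88.30/0.769 = 114.82 mm.
From the linear strain diagram with ε_cu = 0.003: ε_t = 0.003 (d − c)/c = 0.003 × (460 − 114.82)/114.82 = 0.00902.
Since ε_t ≥ 0.005, the section is tension-controlled.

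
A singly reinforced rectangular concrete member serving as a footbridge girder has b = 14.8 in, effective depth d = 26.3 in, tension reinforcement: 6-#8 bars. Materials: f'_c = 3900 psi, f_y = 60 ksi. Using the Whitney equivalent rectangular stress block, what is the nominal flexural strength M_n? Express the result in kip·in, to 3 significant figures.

A_s = 6 × 0.79 = 4.74 in².
T = A_s f_y = 4.74 × 60 = 284.4 kips.
a = T/(0.85 f'_c b) = 284.4/(0.85 × 3.9 × 14.8) = 5.797 in.
M_n = T(d − a/2) = 284.4 × (26.3 − 2.8985) = 6655.4 kip·in.

M_n ≈ 6660 kip·in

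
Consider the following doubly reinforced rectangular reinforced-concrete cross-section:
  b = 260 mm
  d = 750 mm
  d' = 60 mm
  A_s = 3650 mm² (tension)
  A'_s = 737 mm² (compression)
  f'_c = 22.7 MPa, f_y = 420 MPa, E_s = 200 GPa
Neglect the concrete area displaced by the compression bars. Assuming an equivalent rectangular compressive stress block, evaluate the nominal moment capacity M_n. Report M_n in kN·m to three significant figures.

M_n ≈ 982 kN·m

Assume both tension and compression steel yield.
Net tension couple steel: A_s − A'_s = 2913 mm².
a = (A_s − A'_s) f_y / (0.85 f'_c b) = 1223460/(0.85 × 22.7 × 260) = 243.88 mm.
c = a/β₁ = 243.88/0.85 = 286.92 mm; ε'_s = 0.003(c − d')/c = 0.0024 ≥ f_y/E_s = 0.0021, so compression steel does yield.
M_n = (A_s − A'_s) f_y (d − a/2) + A'_s f_y (d − d') = [1223460 × (750 − 121.94) + 309540 × (750 − 60)] × 10⁻⁶ = 768.41 + 213.58 = 981.99 kN·m.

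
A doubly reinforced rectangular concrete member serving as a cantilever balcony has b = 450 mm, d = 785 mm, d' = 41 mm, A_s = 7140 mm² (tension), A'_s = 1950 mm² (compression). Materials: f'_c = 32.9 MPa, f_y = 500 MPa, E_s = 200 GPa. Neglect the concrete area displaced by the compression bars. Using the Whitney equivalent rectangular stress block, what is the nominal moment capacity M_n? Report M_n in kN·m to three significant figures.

Assume both tension and compression steel yield.
Net tension couple steel: A_s − A'_s = 5190 mm².
a = (A_s − A'_s) f_y / (0.85 f'_c b) = 2595000/(0.85 × 32.9 × 450) = 206.21 mm.
c = a/β₁ = 206.21/0.815 = 253.02 mm; ε'_s = 0.003(c − d')/c = 0.0025 ≥ f_y/E_s = 0.0025, so compression steel does yield.
M_n = (A_s − A'_s) f_y (d − a/2) + A'_s f_y (d − d') = [2595000 × (785 − 103.105) + 975000 × (785 − 41)] × 10⁻⁶ = 1769.52 + 725.40 = 2494.92 kN·m.

M_n ≈ 2490 kN·m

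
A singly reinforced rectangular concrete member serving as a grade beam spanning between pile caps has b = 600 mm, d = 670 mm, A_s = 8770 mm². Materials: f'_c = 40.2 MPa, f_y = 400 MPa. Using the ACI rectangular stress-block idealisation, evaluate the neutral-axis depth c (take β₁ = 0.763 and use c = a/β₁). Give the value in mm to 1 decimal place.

c ≈ 224.3 mm

T = A_s f_y = 8770 × 400 = 3508000 N = 3508 kN.
Setting C = 0.85 f'_c a b equal to T: a = 3508000/(0.85 × 40.2 × 600) = 171.105 mm.
With β₁ = 0.763, c = a/β₁ = 171.105/0.763 = 224.3 mm.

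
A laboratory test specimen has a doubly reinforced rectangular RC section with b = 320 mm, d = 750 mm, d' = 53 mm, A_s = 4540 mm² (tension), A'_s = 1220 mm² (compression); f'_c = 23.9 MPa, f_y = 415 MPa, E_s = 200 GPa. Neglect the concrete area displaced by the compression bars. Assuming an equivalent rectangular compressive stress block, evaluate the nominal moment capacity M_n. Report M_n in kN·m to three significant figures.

Assume both tension and compression steel yield.
Net tension couple steel: A_s − A'_s = 3320 mm².
a = (A_s − A'_s) f_y / (0.85 f'_c b) = 1377800/(0.85 × 23.9 × 320) = 211.94 mm.
c = a/β₁ = 211.94/0.85 = 249.34 mm; ε'_s = 0.003(c − d')/c = 0.0024 ≥ f_y/E_s = 0.0021, so compression steel does yield.
M_n = (A_s − A'_s) f_y (d − a/2) + A'_s f_y (d − d') = [1377800 × (750 − 105.97) + 506300 × (750 − 53)] × 10⁻⁶ = 887.34 + 352.89 = 1240.23 kN·m.

M_n ≈ 1240 kN·m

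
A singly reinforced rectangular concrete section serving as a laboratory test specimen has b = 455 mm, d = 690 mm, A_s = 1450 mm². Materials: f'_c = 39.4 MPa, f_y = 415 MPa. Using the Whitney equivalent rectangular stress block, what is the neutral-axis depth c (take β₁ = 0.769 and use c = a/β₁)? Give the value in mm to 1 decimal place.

c ≈ 51.4 mm

T = A_s f_y = 1450 × 415 = 601750 N = 601.75 kN.
Setting C = 0.85 f'_c a b equal to T: a = 601750/(0.85 × 39.4 × 455) = 39.490 mm.
With β₁ = 0.769, c = a/β₁ = 39.490/0.769 = 51.4 mm.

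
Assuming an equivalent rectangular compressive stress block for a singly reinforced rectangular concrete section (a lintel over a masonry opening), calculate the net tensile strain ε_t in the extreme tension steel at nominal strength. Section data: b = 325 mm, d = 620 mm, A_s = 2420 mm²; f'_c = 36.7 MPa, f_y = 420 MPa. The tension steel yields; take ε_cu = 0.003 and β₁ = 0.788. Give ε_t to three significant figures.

a = A_s f_y/(0.85 f'_c b) = 100.25 mm.
β₁ = 0.788, so c = a/β₁ = 100.25/0.788 = 127.22 mm.
From the linear strain diagram with ε_cu = 0.003: ε_t = 0.003 (d − c)/c = 0.003 × (620 − 127.22)/127.22 = 0.0116.
Since ε_t ≥ 0.005, the section is tension-controlled.

ε_t ≈ 0.0116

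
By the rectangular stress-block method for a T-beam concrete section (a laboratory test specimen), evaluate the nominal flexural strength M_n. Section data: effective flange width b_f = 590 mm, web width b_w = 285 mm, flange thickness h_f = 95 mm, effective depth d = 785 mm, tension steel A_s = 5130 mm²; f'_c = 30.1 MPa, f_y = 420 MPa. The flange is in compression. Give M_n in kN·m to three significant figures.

Tension: T = A_s f_y = 5130 × 420 = 2154600 N.
Try a within the flange: a = T/(0.85 f'_c b_f) = 2154600/(0.85 × 30.1 × 590) = 142.73 mm.
a = 142.73 > h_f = 95 mm: the block extends into the web. Split into flange-overhang and web parts.
C_f = 0.85 f'_c (b_f − b_w) h_f = 0.85 × 30.1 × (590 − 285) × 95 = 741325 N.
Remaining web compression depth: a_w = (T − C_f)/(0.85 f'_c b_w) = (2154600 − 741325)/(0.85 × 30.1 × 285) = 193.82 mm.
M_n = C_f(d − h_f/2) + (T − C_f)(d − a_w/2) = 741325 × (785 − 47.5) + 1413275 × (785 − 96.91) = 546.73 + 972.46 = 1519.19 × 10⁶ N·mm.
M_n = 1519.19 kN·m.

M_n ≈ 1520 kN·m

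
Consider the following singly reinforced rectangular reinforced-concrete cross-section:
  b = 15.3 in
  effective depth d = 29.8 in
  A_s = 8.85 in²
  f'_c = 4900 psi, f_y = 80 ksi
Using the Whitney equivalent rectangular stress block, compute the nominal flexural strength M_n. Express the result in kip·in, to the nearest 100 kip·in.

M_n ≈ 17200 kip·in

T = A_s f_y = 8.85 × 80 = 708 kips.
a = T/(0.85 f'_c b) = 708/(0.85 × 4.9 × 15.3) = 11.110 in.
M_n = T(d − a/2) = 708 × (29.8 − 5.555) = 17165.5 kip·in.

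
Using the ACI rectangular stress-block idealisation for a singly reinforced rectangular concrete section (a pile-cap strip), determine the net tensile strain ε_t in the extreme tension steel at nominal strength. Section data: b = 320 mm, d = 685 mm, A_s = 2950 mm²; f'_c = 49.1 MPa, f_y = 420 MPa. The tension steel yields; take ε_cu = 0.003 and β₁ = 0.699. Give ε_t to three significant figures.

a = A_s f_y/(0.85 f'_c b) = 92.77 mm.
β₁ = 0.699, so c = a/β₁ = 92.77/0.699 = 132.72 mm.
From the linear strain diagram with ε_cu = 0.003: ε_t = 0.003 (d − c)/c = 0.003 × (685 − 132.72)/132.72 = 0.0125.
Since ε_t ≥ 0.005, the section is tension-controlled.

ε_t ≈ 0.0125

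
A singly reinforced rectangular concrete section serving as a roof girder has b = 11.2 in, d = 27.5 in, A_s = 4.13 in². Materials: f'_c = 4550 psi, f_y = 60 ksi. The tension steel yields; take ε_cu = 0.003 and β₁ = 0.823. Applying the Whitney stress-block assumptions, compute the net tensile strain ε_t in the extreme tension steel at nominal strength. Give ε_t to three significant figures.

ε_t ≈ 0.00887

a = A_s f_y/(0.85 f'_c b) = 5.721 in.
β₁ = 0.823, so c = a/β₁ = 5.721/0.823 = 6.951 in.
From the linear strain diagram with ε_cu = 0.003: ε_t = 0.003 (d − c)/c = 0.003 × (27.5 − 6.951)/6.951 = 0.00887.
Since ε_t ≥ 0.005, the section is tension-controlled.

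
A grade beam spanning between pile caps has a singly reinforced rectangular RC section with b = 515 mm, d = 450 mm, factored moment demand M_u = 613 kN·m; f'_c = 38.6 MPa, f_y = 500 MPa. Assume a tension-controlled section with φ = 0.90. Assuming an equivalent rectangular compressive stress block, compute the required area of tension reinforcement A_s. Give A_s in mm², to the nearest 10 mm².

M_n = M_u/φ = 613/0.90 = 681.111 kN·m.
With M_n = 0.85 f'_c a b (d − a/2), solve the quadratic for a:
a = d − √(d² − 2M_n/(0.85 f'_c b)) = 450 − √(450² − 2 × 681.111×10⁶/(0.85 × 38.6 × 515)) = 100.88 mm.
A_s = 0.85 f'_c a b / f_y = 0.85 × 38.6 × 100.88 × 515 / 500 = 3409.2 mm².

A_s ≈ 3410 mm²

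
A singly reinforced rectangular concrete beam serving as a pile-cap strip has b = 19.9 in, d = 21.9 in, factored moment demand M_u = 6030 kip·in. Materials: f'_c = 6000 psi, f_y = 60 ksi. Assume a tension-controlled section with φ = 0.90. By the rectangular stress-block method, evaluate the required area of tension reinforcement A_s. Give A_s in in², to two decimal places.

M_n = M_u/φ = 6030/0.90 = 6700 kip·in.
From M_n = 0.85 f'_c a b (d − a/2):
a = d − √(d² − 2M_n/(0.85 f'_c b)) = 21.9 − √(21.9² − 2 × 6700/(0.85 × 6 × 19.9)) = 3.257 in.
A_s = 0.85 f'_c a b / f_y = 0.85 × 6 × 3.257 × 19.9 / 60 = 5.509 in².

A_s ≈ 5.51 in²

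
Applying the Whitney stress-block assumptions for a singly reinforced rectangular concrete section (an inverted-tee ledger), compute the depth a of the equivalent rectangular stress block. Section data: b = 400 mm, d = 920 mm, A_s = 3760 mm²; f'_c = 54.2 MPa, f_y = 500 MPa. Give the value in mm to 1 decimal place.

T = A_s f_y = 3760 × 500 = 1880000 N = 1880 kN.
Setting C = 0.85 f'_c a b equal to T: a = 1880000/(0.85 × 54.2 × 400) = 102.0 mm.

a ≈ 102.0 mm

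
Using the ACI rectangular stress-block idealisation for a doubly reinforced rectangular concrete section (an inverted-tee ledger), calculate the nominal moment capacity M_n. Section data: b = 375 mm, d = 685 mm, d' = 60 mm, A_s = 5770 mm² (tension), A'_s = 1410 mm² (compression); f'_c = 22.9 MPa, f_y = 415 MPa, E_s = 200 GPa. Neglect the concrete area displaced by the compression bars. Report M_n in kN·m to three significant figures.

Assume both tension and compression steel yield.
Net tension couple steel: A_s − A'_s = 4360 mm².
a = (A_s − A'_s) f_y / (0.85 f'_c b) = 1809400/(0.85 × 22.9 × 375) = 247.88 mm.
c = a/β₁ = 247.88/0.85 = 291.62 mm; ε'_s = 0.003(c − d')/c = 0.0024 ≥ f_y/E_s = 0.0021, so compression steel does yield.
M_n = (A_s − A'_s) f_y (d − a/2) + A'_s f_y (d − d') = [1809400 × (685 − 123.94) + 585150 × (685 − 60)] × 10⁻⁶ = 1015.18 + 365.72 = 1380.90 kN·m.

M_n ≈ 1380 kN·m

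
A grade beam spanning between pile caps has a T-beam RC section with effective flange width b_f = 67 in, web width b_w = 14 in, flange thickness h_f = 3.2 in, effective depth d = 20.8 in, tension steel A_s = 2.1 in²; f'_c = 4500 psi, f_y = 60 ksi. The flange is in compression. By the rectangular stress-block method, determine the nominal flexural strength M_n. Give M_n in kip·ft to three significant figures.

Tension: T = A_s f_y = 2.1 × 60 = 126 kips.
Try a within the flange: a = T/(0.85 f'_c b_f) = 126/(0.85 × 4.5 × 67) = 0.492 in.
Since a = 0.492 ≤ h_f = 3.2 in, the stress block lies entirely in the flange; analyse as a rectangular beam of width b_f.
M_n = T(d − a/2) = 126 × (20.8 − 0.246) = 2589.8 kip·in.
M_n = 2589.8/12 = 215.82 kip·ft.

M_n ≈ 216 kip·ft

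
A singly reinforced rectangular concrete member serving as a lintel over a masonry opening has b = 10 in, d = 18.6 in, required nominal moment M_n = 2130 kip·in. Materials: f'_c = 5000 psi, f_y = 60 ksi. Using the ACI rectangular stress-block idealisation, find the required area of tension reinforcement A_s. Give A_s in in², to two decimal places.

A_s ≈ 2.07 in²

From M_n = 0.85 f'_c a b (d − a/2):
a = d − √(d² − 2M_n/(0.85 f'_c b)) = 18.6 − √(18.6² − 2 × 2130/(0.85 × 5 × 10)) = 2.924 in.
A_s = 0.85 f'_c a b / f_y = 0.85 × 5 × 2.924 × 10 / 60 = 2.071 in².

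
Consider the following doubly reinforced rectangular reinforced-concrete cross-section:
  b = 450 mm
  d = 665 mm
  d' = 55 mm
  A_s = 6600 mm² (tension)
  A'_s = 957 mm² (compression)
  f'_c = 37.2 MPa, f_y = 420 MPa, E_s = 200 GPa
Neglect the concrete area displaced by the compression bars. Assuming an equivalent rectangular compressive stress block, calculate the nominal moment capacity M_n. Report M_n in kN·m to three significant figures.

Assume both tension and compression steel yield.
Net tension couple steel: A_s − A'_s = 5643 mm².
a = (A_s − A'_s) f_y / (0.85 f'_c b) = 2370060/(0.85 × 37.2 × 450) = 166.57 mm.
c = a/β₁ = 166.57/0.784 = 212.46 mm; ε'_s = 0.003(c − d')/c = 0.0022 ≥ f_y/E_s = 0.0021, so compression steel does yield.
M_n = (A_s − A'_s) f_y (d − a/2) + A'_s f_y (d − d') = [2370060 × (665 − 83.285) + 401940 × (665 − 55)] × 10⁻⁶ = 1378.70 + 245.18 = 1623.88 kN·m.

M_n ≈ 1620 kN·m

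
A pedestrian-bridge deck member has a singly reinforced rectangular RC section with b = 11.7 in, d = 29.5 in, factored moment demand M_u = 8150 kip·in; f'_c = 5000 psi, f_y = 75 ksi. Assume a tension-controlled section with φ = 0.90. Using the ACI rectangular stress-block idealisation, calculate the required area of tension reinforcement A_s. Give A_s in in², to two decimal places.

A_s ≈ 4.64 in²

M_n = M_u/φ = 8150/0.90 = 9055.56 kip·in.
From M_n = 0.85 f'_c a b (d − a/2):
a = d − √(d² − 2M_n/(0.85 f'_c b)) = 29.5 − √(29.5² − 2 × 9055.56/(0.85 × 5 × 11.7)) = 7.005 in.
A_s = 0.85 f'_c a b / f_y = 0.85 × 5 × 7.005 × 11.7 / 75 = 4.644 in².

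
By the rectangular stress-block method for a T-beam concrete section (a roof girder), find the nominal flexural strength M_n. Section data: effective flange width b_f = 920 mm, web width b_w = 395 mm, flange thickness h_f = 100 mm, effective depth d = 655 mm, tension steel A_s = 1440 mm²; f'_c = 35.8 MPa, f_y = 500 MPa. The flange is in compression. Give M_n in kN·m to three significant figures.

Tension: T = A_s f_y = 1440 × 500 = 720000 N.
Try a within the flange: a = T/(0.85 f'_c b_f) = 720000/(0.85 × 35.8 × 920) = 25.72 mm.
Since a = 25.72 ≤ h_f = 100 mm, the stress block lies entirely in the flange; analyse as a rectangular beam of width b_f.
M_n = T(d − a/2) = 720000 × (655 − 12.86) = 462.34 × 10⁶ N·mm.
M_n = 462.34 kN·m.

M_n ≈ 462 kN·m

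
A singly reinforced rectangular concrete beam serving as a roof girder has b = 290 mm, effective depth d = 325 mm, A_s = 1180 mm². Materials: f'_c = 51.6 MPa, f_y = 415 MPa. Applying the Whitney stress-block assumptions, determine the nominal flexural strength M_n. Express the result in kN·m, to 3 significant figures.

M_n ≈ 150 kN·m

T = A_s f_y = 1180 × 415 = 489700 N = 489.7 kN.
From C = T: a = T/(0.85 f'_c b) = 489700/(0.85 × 51.6 × 290) = 38.50 mm.
M_n = T(d − a/2) = 489.7 kN × (325 − 19.25) mm = 149.73 kN·m.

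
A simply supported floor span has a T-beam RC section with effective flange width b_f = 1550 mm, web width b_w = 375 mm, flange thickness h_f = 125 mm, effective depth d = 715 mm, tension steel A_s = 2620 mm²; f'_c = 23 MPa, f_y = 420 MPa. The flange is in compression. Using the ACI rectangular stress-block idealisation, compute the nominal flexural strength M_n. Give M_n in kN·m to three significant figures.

M_n ≈ 767 kN·m

Tension: T = A_s f_y = 2620 × 420 = 1100400 N.
Try a within the flange: a = T/(0.85 f'_c b_f) = 1100400/(0.85 × 23 × 1550) = 36.31 mm.
Since a = 36.31 ≤ h_f = 125 mm, the stress block lies entirely in the flange; analyse as a rectangular beam of width b_f.
M_n = T(d − a/2) = 1100400 × (715 − 18.155) = 766.81 × 10⁶ N·mm.
M_n = 766.81 kN·m.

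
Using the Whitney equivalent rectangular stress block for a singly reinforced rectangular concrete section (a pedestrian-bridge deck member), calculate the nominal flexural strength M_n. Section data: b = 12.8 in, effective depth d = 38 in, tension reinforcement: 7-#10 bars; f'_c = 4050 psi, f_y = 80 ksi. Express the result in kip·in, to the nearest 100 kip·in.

M_n ≈ 21300 kip·in

A_s = 7 × 1.27 = 8.89 in².
T = A_s f_y = 8.89 × 80 = 711.2 kips.
a = T/(0.85 f'_c b) = 711.2/(0.85 × 4.05 × 12.8) = 16.140 in.
M_n = T(d − a/2) = 711.2 × (38 − 8.07) = 21286.2 kip·in.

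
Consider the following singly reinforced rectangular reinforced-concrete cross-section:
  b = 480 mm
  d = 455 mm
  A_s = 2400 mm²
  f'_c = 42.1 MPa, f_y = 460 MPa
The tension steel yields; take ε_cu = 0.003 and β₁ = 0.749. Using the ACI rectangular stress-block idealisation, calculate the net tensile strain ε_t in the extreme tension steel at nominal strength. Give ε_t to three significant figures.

ε_t ≈ 0.0129

a = A_s f_y/(0.85 f'_c b) = 64.27 mm.
β₁ = 0.749, so c = a/β₁ = 64.27/0.749 = 85.81 mm.
From the linear strain diagram with ε_cu = 0.003: ε_t = 0.003 (d − c)/c = 0.003 × (455 − 85.81)/85.81 = 0.0129.
Since ε_t ≥ 0.005, the section is tension-controlled.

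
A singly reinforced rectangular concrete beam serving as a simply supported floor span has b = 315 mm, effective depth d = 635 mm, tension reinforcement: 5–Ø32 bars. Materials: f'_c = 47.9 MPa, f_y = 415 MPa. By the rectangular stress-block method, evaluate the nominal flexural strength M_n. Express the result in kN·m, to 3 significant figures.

A_s = 5 × 804 = 4020 mm².
T = A_s f_y = 4020 × 415 = 1668300 N = 1668.3 kN.
From C = T: a = T/(0.85 f'_c b) = 1668300/(0.85 × 47.9 × 315) = 130.08 mm.
M_n = T(d − a/2) = 1668.3 kN × (635 − 65.04) mm = 950.86 kN·m.

M_n ≈ 951 kN·m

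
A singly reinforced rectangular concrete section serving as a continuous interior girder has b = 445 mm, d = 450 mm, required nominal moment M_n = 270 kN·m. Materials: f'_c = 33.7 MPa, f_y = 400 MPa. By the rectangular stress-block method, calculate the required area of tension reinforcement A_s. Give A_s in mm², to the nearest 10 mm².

A_s ≈ 1590 mm²

With M_n = 0.85 f'_c a b (d − a/2), solve the quadratic for a:
a = d − √(d² − 2M_n/(0.85 f'_c b)) = 450 − √(450² − 2 × 270×10⁶/(0.85 × 33.7 × 445)) = 49.83 mm.
A_s = 0.85 f'_c a b / f_y = 0.85 × 33.7 × 49.83 × 445 / 400 = 1588.0 mm².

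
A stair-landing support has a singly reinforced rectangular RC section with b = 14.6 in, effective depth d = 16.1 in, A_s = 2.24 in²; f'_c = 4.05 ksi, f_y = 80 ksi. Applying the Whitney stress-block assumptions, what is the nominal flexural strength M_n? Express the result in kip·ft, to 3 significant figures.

M_n ≈ 214 kip·ft

T = A_s f_y = 2.24 × 80 = 179.2 kips.
a = T/(0.85 f'_c b) = 179.2/(0.85 × 4.05 × 14.6) = 3.565 in.
M_n = T(d − a/2) = 179.2 × (16.1 − 1.7825) = 2565.7 kip·in = 2565.7/12 = 213.81 kip·ft.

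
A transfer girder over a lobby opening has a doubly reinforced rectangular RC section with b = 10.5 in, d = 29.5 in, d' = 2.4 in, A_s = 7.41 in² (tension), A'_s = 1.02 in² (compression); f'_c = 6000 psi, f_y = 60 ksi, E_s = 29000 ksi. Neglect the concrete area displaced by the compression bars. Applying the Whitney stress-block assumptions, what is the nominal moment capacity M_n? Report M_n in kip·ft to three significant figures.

M_n ≈ 966 kip·ft

Assume both steels yield.
a = (A_s − A'_s) f_y/(0.85 f'_c b) = (7.41 − 1.02) × 60/(0.85 × 6 × 10.5) = 7.160 in.
c = a/β₁ = 7.160/0.75 = 9.547 in; ε'_s = 0.003(c − d')/c = 0.0022 ≥ ε_y = 0.0021, so the compression steel yields.
M_n = (A_s − A'_s) f_y (d − a/2) + A'_s f_y (d − d') = 383.4 × (29.5 − 3.58) + 61.2 × (29.5 − 2.4) = 9937.7 + 1658.5 = 11596.2 kip·in = 11596.2/12 = 966.35 kip·ft.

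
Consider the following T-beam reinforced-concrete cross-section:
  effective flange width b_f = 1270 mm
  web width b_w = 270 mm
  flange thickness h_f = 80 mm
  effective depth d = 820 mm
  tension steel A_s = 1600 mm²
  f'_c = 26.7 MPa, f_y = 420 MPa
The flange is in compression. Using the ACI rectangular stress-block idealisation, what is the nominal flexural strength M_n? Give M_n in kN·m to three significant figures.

Tension: T = A_s f_y = 1600 × 420 = 672000 N.
Try a within the flange: a = T/(0.85 f'_c b_f) = 672000/(0.85 × 26.7 × 1270) = 23.31 mm.
Since a = 23.31 ≤ h_f = 80 mm, the stress block lies entirely in the flange; analyse as a rectangular beam of width b_f.
M_n = T(d − a/2) = 672000 × (820 − 11.655) = 543.21 × 10⁶ N·mm.
M_n = 543.21 kN·m.

M_n ≈ 543 kN·m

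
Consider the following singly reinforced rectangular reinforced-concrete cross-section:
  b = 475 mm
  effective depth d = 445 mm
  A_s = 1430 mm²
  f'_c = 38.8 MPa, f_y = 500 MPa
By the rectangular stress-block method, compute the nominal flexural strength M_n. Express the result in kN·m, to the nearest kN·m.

T = A_s f_y = 1430 × 500 = 715000 N = 715 kN.
From C = T: a = T/(0.85 f'_c b) = 715000/(0.85 × 38.8 × 475) = 45.64 mm.
M_n = T(d − a/2) = 715 kN × (445 − 22.82) mm = 301.86 kN·m.

M_n ≈ 302 kN·m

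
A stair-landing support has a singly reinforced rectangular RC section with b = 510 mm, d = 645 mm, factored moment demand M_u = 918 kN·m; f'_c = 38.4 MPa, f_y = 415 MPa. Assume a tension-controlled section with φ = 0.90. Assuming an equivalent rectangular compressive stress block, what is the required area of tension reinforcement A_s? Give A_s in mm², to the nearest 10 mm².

M_n = M_u/φ = 918/0.90 = 1020 kN·m.
With M_n = 0.85 f'_c a b (d − a/2), solve the quadratic for a:
a = d − √(d² − 2M_n/(0.85 f'_c b)) = 645 − √(645² − 2 × 1020×10⁶/(0.85 × 38.4 × 510)) = 103.27 mm.
A_s = 0.85 f'_c a b / f_y = 0.85 × 38.4 × 103.27 × 510 / 415 = 4142.3 mm².

A_s ≈ 4140 mm²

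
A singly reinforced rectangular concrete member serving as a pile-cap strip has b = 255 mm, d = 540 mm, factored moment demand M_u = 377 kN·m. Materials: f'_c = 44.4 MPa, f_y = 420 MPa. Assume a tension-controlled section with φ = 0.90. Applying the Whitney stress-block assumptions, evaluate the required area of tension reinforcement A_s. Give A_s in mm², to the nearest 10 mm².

A_s ≈ 2010 mm²

M_n = M_u/φ = 377/0.90 = 418.889 kN·m.
With M_n = 0.85 f'_c a b (d − a/2), solve the quadratic for a:
a = d − √(d² − 2M_n/(0.85 f'_c b)) = 540 − √(540² − 2 × 418.889×10⁶/(0.85 × 44.4 × 255)) = 87.73 mm.
A_s = 0.85 f'_c a b / f_y = 0.85 × 44.4 × 87.73 × 255 / 420 = 2010.2 mm².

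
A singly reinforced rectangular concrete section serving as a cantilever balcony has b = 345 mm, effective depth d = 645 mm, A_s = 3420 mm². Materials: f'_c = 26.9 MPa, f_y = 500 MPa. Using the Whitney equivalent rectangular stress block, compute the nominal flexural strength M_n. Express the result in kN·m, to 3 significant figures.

T = A_s f_y = 3420 × 500 = 1710000 N = 1710 kN.
From C = T: a = T/(0.85 f'_c b) = 1710000/(0.85 × 26.9 × 345) = 216.77 mm.
M_n = T(d − a/2) = 1710 kN × (645 − 108.385) mm = 917.61 kN·m.

M_n ≈ 918 kN·m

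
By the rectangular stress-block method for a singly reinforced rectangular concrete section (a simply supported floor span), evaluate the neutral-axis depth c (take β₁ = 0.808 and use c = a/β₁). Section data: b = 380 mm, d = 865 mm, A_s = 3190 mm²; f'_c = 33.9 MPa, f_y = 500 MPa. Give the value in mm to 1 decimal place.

T = A_s f_y = 3190 × 500 = 1595000 N = 1595 kN.
Setting C = 0.85 f'_c a b equal to T: a = 1595000/(0.85 × 33.9 × 380) = 145.666 mm.
With β₁ = 0.808, c = a/β₁ = 145.666/0.808 = 180.3 mm.

c ≈ 180.3 mm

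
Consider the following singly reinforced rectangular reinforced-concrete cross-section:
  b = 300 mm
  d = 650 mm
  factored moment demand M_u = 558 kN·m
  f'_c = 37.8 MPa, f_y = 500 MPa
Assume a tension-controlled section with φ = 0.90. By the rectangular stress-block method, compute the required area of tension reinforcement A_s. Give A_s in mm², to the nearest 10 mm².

M_n = M_u/φ = 558/0.90 = 620 kN·m.
With M_n = 0.85 f'_c a b (d − a/2), solve the quadratic for a:
a = d − √(d² − 2M_n/(0.85 f'_c b)) = 650 − √(650² − 2 × 620×10⁶/(0.85 × 37.8 × 300)) = 107.92 mm.
A_s = 0.85 f'_c a b / f_y = 0.85 × 37.8 × 107.92 × 300 / 500 = 2080.5 mm².

A_s ≈ 2080 mm²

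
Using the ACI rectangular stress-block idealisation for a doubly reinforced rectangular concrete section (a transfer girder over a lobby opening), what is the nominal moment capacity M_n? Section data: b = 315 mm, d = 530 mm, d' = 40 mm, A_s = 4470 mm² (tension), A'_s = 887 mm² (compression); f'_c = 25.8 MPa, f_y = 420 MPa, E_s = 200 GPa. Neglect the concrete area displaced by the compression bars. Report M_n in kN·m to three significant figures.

Assume both tension and compression steel yield.
Net tension couple steel: A_s − A'_s = 3583 mm².
a = (A_s − A'_s) f_y / (0.85 f'_c b) = 1504860/(0.85 × 25.8 × 315) = 217.84 mm.
c = a/β₁ = 217.84/0.85 = 256.28 mm; ε'_s = 0.003(c − d')/c = 0.0025 ≥ f_y/E_s = 0.0021, so compression steel does yield.
M_n = (A_s − A'_s) f_y (d − a/2) + A'_s f_y (d − d') = [1504860 × (530 − 108.92) + 372540 × (530 − 40)] × 10⁻⁶ = 633.67 + 182.54 = 816.21 kN·m.

M_n ≈ 816 kN·m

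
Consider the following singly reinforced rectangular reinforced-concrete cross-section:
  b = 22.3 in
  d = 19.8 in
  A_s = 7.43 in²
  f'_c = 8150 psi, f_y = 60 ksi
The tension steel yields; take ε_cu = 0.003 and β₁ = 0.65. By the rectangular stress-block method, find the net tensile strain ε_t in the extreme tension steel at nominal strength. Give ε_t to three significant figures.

ε_t ≈ 0.0104

a = A_s f_y/(0.85 f'_c b) = 2.886 in.
β₁ = 0.65, so c = a/β₁ = 2.886/0.65 = 4.440 in.
From the linear strain diagram with ε_cu = 0.003: ε_t = 0.003 (d − c)/c = 0.003 × (19.8 − 4.440)/4.440 = 0.0104.
Since ε_t ≥ 0.005, the section is tension-controlled.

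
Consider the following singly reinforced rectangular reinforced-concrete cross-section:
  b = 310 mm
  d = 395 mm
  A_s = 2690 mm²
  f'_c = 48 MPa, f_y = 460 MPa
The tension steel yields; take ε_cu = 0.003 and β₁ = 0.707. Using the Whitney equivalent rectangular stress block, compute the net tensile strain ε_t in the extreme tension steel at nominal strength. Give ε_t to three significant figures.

a = A_s f_y/(0.85 f'_c b) = 97.83 mm.
β₁ = 0.707, so c = a/β₁ = 97.83/0.707 = 138.37 mm.
From the linear strain diagram with ε_cu = 0.003: ε_t = 0.003 (d − c)/c = 0.003 × (395 − 138.37)/138.37 = 0.00556.
Since ε_t ≥ 0.005, the section is tension-controlled.

ε_t ≈ 0.00556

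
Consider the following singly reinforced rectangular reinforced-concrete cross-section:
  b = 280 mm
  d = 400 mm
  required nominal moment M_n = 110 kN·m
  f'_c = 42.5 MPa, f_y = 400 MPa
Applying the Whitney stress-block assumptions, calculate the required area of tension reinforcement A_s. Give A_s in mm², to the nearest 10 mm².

With M_n = 0.85 f'_c a b (d − a/2), solve the quadratic for a:
a = d − √(d² − 2M_n/(0.85 f'_c b)) = 400 − √(400² − 2 × 110×10⁶/(0.85 × 42.5 × 280)) = 28.18 mm.
A_s = 0.85 f'_c a b / f_y = 0.85 × 42.5 × 28.18 × 280 / 400 = 712.6 mm².

A_s ≈ 710 mm²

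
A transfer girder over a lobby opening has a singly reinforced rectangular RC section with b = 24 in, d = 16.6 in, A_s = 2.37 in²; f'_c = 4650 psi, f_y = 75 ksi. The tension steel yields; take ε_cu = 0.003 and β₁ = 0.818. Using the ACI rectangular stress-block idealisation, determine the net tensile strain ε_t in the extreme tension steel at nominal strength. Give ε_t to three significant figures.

ε_t ≈ 0.0187

a = A_s f_y/(0.85 f'_c b) = 1.874 in.
β₁ = 0.818, so c = a/β₁ = 1.874/0.818 = 2.291 in.
From the linear strain diagram with ε_cu = 0.003: ε_t = 0.003 (d − c)/c = 0.003 × (16.6 − 2.291)/2.291 = 0.0187.
Since ε_t ≥ 0.005, the section is tension-controlled.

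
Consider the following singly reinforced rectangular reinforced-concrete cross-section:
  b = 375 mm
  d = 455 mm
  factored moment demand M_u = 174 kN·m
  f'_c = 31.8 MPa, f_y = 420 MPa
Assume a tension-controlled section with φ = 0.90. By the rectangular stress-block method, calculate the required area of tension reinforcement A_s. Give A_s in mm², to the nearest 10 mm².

M_n = M_u/φ = 174/0.90 = 193.333 kN·m.
With M_n = 0.85 f'_c a b (d − a/2), solve the quadratic for a:
a = d − √(d² − 2M_n/(0.85 f'_c b)) = 455 − √(455² − 2 × 193.333×10⁶/(0.85 × 31.8 × 375)) = 44.05 mm.
A_s = 0.85 f'_c a b / f_y = 0.85 × 31.8 × 44.05 × 375 / 420 = 1063.1 mm².

A_s ≈ 1060 mm²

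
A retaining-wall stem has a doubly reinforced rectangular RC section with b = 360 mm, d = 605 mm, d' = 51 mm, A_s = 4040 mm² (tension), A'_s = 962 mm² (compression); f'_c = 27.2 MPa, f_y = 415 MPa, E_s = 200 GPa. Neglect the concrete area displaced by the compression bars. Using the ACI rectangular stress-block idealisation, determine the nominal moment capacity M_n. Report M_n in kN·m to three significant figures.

Assume both tension and compression steel yield.
Net tension couple steel: A_s − A'_s = 3078 mm².
a = (A_s − A'_s) f_y / (0.85 f'_c b) = 1277370/(0.85 × 27.2 × 360) = 153.47 mm.
c = a/β₁ = 153.47/0.85 = 180.55 mm; ε'_s = 0.003(c − d')/c = 0.0022 ≥ f_y/E_s = 0.0021, so compression steel does yield.
M_n = (A_s − A'_s) f_y (d − a/2) + A'_s f_y (d − d') = [1277370 × (605 − 76.735) + 399230 × (605 − 51)] × 10⁻⁶ = 674.79 + 221.17 = 895.96 kN·m.

M_n ≈ 896 kN·m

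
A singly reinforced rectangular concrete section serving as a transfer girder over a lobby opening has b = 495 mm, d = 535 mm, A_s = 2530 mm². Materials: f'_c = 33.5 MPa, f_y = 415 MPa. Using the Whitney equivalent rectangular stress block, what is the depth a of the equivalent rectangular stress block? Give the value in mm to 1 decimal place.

T = A_s f_y = 2530 × 415 = 1049950 N = 1049.95 kN.
Setting C = 0.85 f'_c a b equal to T: a = 1049950/(0.85 × 33.5 × 495) = 74.5 mm.

a ≈ 74.5 mm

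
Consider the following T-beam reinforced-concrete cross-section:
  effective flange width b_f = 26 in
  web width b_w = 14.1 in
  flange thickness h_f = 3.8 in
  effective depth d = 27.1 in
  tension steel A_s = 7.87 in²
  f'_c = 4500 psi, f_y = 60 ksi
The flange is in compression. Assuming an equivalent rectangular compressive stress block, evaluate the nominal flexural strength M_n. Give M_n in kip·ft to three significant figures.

M_n ≈ 970 kip·ft

Tension: T = A_s f_y = 7.87 × 60 = 472.2 kips.
Try a within the flange: a = T/(0.85 f'_c b_f) = 472.2/(0.85 × 4.5 × 26) = 4.748 in.
a = 4.748 > h_f = 3.8 in: the block extends into the web. Split into flange-overhang and web parts.
C_f = 0.85 f'_c (b_f − b_w) h_f = 0.85 × 4.5 × (26 − 14.1) × 3.8 = 173.0 kips.
Remaining web compression depth: a_w = (T − C_f)/(0.85 f'_c b_w) = (472.2 − 173.0)/(0.85 × 4.5 × 14.1) = 5.548 in.
M_n = C_f(d − h_f/2) + (T − C_f)(d − a_w/2) = 173.0 × (27.1 − 1.9) + 299.2 × (27.1 − 2.774) = 4359.6 + 7278.3 = 11637.9 kip·in.
M_n = 11637.9/12 = 969.83 kip·ft.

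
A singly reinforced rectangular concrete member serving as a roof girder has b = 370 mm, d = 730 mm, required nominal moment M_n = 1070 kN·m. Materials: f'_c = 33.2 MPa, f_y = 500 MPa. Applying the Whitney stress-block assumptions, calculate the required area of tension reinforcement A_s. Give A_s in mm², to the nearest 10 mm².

With M_n = 0.85 f'_c a b (d − a/2), solve the quadratic for a:
a = d − √(d² − 2M_n/(0.85 f'_c b)) = 730 − √(730² − 2 × 1070×10⁶/(0.85 × 33.2 × 370)) = 157.33 mm.
A_s = 0.85 f'_c a b / f_y = 0.85 × 33.2 × 157.33 × 370 / 500 = 3285.5 mm².

A_s ≈ 3290 mm²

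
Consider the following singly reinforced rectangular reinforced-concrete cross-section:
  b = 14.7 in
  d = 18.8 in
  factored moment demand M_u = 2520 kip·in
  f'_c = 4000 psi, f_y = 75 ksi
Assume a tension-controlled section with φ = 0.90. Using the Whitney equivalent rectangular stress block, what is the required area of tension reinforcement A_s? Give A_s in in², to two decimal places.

A_s ≈ 2.17 in²

M_n = M_u/φ = 2520/0.90 = 2800 kip·in.
From M_n = 0.85 f'_c a b (d − a/2):
a = d − √(d² − 2M_n/(0.85 f'_c b)) = 18.8 − √(18.8² − 2 × 2800/(0.85 × 4 × 14.7)) = 3.263 in.
A_s = 0.85 f'_c a b / f_y = 0.85 × 4 × 3.263 × 14.7 / 75 = 2.174 in².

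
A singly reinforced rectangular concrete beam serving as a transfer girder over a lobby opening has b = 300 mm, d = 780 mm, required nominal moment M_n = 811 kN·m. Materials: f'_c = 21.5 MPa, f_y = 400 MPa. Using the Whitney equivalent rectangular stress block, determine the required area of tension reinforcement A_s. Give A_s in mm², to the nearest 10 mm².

With M_n = 0.85 f'_c a b (d − a/2), solve the quadratic for a:
a = d − √(d² − 2M_n/(0.85 f'_c b)) = 780 − √(780² − 2 × 811×10⁶/(0.85 × 21.5 × 300)) = 220.94 mm.
A_s = 0.85 f'_c a b / f_y = 0.85 × 21.5 × 220.94 × 300 / 400 = 3028.3 mm².

A_s ≈ 3030 mm²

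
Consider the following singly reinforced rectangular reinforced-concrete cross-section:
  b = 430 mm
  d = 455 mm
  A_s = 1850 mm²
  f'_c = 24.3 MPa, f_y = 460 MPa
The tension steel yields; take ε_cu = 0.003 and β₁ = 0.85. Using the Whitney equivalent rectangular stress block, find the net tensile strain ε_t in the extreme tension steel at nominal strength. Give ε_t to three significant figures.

ε_t ≈ 0.00911

a = A_s f_y/(0.85 f'_c b) = 95.82 mm.
β₁ = 0.85, so c = a/β₁ = 95.82/0.85 = 112.73 mm.
From the linear strain diagram with ε_cu = 0.003: ε_t = 0.003 (d − c)/c = 0.003 × (455 − 112.73)/112.73 = 0.00911.
Since ε_t ≥ 0.005, the section is tension-controlled.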